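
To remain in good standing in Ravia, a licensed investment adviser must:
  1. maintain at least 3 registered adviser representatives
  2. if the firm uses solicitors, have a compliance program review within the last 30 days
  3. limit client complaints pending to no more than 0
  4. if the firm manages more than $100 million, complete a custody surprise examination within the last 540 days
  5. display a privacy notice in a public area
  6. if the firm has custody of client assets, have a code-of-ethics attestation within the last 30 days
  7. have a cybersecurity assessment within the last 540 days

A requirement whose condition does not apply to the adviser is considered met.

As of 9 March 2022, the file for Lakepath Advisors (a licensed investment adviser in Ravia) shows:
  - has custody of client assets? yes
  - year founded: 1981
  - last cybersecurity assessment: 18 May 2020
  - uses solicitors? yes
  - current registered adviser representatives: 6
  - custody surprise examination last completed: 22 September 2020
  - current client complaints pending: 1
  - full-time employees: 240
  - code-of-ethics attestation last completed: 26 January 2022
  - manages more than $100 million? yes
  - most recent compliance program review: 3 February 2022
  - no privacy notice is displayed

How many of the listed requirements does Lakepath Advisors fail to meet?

1. registered adviser representatives 6 ≥ 3 → met
2. condition 'uses solicitors' holds; compliance program review 34 days ago vs limit 30 → not met
3. client complaints pending 1 > 0 → not met
4. condition 'manages more than $100 million' holds; custody surprise examination 533 days ago vs limit 540 → met
5. privacy notice absent → not met
6. condition 'has custody of client assets' holds; code-of-ethics attestation 42 days ago vs limit 30 → not met
7. cybersecurity assessment 660 days ago vs limit 540 → not met
Not met: 5 of 7

5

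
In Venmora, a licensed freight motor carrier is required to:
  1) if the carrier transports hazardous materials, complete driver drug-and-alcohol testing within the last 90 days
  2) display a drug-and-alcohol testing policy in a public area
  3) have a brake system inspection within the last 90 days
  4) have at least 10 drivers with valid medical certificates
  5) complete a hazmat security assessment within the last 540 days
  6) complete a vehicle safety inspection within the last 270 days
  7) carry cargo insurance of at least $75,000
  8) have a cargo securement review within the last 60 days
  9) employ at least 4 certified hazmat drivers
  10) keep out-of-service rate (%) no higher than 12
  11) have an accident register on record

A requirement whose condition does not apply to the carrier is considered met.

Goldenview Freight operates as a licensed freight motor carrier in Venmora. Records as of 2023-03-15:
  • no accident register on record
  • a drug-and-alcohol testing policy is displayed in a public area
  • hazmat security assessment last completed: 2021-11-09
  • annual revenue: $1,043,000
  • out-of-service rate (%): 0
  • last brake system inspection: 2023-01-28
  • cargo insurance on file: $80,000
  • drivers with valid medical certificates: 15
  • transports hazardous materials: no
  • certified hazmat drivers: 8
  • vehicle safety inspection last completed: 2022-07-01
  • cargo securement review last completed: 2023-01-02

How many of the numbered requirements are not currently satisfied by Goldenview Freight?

2

1. condition 'transports hazardous materials' does not hold → requirement n/a → met
2. drug-and-alcohol testing policy present → met
3. brake system inspection 46 days ago vs limit 90 → met
4. drivers with valid medical certificates 15 ≥ 10 → met
5. hazmat security assessment 491 days ago vs limit 540 → met
6. vehicle safety inspection 257 days ago vs limit 270 → met
7. cargo insurance $80,000 ≥ $75,000 → met
8. cargo securement review 72 days ago vs limit 60 → not met
9. certified hazmat drivers 8 ≥ 4 → met
10. out-of-service rate (%) 0 ≤ 12 → met
11. accident register absent → not met
Not met: 2 of 11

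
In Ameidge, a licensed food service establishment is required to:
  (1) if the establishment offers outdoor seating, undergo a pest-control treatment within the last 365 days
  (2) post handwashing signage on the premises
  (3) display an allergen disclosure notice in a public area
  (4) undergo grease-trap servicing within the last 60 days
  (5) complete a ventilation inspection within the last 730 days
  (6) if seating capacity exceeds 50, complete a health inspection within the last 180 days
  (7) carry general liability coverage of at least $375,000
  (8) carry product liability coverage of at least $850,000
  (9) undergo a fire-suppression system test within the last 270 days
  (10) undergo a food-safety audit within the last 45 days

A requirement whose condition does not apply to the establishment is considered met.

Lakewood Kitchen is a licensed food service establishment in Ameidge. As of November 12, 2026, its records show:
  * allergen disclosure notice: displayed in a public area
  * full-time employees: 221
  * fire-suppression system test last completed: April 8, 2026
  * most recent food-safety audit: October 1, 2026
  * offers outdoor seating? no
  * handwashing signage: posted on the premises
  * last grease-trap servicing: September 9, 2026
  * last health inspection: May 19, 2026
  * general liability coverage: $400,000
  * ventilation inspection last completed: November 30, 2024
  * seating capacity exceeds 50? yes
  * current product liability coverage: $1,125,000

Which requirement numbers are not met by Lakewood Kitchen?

1. condition 'offers outdoor seating' does not hold → requirement n/a → met
2. handwashing signage present → met
3. allergen disclosure notice present → met
4. grease-trap servicing 64 days ago vs limit 60 → not met
5. ventilation inspection 712 days ago vs limit 730 → met
6. condition 'seating capacity exceeds 50' holds; health inspection 177 days ago vs limit 180 → met
7. general liability coverage $400,000 ≥ $375,000 → met
8. product liability coverage $1,125,000 ≥ $850,000 → met
9. fire-suppression system test 218 days ago vs limit 270 → met
10. food-safety audit 42 days ago vs limit 45 → met
Not met: 4

4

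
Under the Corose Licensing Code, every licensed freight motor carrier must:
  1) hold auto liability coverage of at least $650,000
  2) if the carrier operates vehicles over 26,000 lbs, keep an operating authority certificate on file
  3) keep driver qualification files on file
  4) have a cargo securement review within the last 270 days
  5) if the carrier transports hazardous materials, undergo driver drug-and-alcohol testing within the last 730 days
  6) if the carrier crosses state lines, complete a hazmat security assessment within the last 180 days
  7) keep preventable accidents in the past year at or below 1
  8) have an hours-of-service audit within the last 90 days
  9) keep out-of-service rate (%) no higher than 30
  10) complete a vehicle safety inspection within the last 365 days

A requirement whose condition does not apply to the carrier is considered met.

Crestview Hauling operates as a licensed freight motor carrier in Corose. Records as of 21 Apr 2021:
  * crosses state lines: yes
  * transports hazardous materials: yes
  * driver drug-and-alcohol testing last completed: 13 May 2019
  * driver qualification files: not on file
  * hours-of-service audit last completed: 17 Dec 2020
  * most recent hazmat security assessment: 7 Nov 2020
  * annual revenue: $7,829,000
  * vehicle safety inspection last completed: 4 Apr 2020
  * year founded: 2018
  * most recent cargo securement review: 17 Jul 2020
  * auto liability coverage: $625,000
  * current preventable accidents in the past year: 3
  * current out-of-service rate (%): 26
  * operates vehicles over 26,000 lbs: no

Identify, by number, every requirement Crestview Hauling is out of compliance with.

1. auto liability coverage $625,000 < $650,000 → not met
2. condition 'operates vehicles over 26,000 lbs' does not hold → requirement n/a → met
3. driver qualification files absent → not met
4. cargo securement review 278 days ago vs limit 270 → not met
5. condition 'transports hazardous materials' holds; driver drug-and-alcohol testing 709 days ago vs limit 730 → met
6. condition 'crosses state lines' holds; hazmat security assessment 165 days ago vs limit 180 → met
7. preventable accidents in the past year 3 > 1 → not met
8. hours-of-service audit 125 days ago vs limit 90 → not met
9. out-of-service rate (%) 26 ≤ 30 → met
10. vehicle safety inspection 382 days ago vs limit 365 → not met
Not met: 1, 3, 4, 7, 8, 10

1, 3, 4, 7, 8, 10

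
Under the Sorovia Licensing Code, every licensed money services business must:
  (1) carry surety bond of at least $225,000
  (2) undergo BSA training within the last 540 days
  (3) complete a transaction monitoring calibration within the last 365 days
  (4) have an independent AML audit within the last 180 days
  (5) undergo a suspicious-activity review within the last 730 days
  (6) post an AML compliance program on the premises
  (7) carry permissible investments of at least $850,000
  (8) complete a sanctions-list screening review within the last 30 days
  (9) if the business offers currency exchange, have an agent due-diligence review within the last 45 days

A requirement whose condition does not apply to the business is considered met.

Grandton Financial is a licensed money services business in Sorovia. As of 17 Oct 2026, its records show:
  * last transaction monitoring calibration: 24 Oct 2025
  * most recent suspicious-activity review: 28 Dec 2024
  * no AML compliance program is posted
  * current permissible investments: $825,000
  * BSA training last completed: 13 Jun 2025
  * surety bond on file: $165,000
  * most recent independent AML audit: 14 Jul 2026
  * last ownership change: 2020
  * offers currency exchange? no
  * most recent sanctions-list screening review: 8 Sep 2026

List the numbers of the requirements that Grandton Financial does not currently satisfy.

1. surety bond $165,000 < $225,000 → not met
2. BSA training 491 days ago vs limit 540 → met
3. transaction monitoring calibration 358 days ago vs limit 365 → met
4. independent AML audit 95 days ago vs limit 180 → met
5. suspicious-activity review 658 days ago vs limit 730 → met
6. AML compliance program absent → not met
7. permissible investments $825,000 < $850,000 → not met
8. sanctions-list screening review 39 days ago vs limit 30 → not met
9. condition 'offers currency exchange' does not hold → requirement n/a → met
Not met: 1, 6, 7, 8

1, 6, 7, 8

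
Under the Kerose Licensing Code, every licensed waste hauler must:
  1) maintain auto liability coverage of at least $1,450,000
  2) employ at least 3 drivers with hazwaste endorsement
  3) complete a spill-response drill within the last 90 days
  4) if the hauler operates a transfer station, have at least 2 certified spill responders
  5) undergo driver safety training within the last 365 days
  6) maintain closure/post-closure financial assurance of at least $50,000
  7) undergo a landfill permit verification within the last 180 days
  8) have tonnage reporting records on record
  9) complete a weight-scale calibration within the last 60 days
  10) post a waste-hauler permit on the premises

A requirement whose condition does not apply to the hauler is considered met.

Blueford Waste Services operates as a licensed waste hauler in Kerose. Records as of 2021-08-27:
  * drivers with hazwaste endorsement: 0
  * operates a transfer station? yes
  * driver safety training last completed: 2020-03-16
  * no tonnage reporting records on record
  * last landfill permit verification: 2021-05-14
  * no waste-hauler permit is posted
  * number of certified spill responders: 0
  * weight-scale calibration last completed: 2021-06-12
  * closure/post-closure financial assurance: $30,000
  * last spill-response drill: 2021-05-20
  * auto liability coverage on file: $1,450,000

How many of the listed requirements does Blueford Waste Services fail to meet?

8

1. auto liability coverage $1,450,000 ≥ $1,450,000 → met
2. drivers with hazwaste endorsement 0 < 3 → not met
3. spill-response drill 99 days ago vs limit 90 → not met
4. condition 'operates a transfer station' holds; certified spill responders 0 < 2 → not met
5. driver safety training 529 days ago vs limit 365 → not met
6. closure/post-closure financial assurance $30,000 < $50,000 → not met
7. landfill permit verification 105 days ago vs limit 180 → met
8. tonnage reporting records absent → not met
9. weight-scale calibration 76 days ago vs limit 60 → not met
10. waste-hauler permit absent → not met
Not met: 8 of 10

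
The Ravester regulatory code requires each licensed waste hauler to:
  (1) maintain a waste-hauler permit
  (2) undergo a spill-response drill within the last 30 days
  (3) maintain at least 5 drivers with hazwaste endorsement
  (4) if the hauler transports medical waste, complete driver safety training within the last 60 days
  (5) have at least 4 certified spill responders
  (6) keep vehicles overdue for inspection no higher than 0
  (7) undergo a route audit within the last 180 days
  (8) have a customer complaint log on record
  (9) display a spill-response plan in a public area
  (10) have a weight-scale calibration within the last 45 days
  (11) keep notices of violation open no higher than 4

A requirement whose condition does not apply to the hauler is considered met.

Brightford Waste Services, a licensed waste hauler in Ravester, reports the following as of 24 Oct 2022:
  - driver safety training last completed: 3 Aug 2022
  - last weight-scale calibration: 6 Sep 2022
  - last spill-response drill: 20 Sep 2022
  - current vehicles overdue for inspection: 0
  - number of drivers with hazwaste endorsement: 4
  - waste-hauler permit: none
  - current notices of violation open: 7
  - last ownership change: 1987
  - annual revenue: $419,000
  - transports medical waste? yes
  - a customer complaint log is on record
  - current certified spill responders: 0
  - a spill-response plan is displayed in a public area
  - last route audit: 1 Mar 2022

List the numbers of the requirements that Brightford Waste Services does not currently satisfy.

1. waste-hauler permit absent → not met
2. spill-response drill 34 days ago vs limit 30 → not met
3. drivers with hazwaste endorsement 4 < 5 → not met
4. condition 'transports medical waste' holds; driver safety training 82 days ago vs limit 60 → not met
5. certified spill responders 0 < 4 → not met
6. vehicles overdue for inspection 0 ≤ 0 → met
7. route audit 237 days ago vs limit 180 → not met
8. customer complaint log present → met
9. spill-response plan present → met
10. weight-scale calibration 48 days ago vs limit 45 → not met
11. notices of violation open 7 > 4 → not met
Not met: 1, 2, 3, 4, 5, 7, 10, 11

1, 2, 3, 4, 5, 7, 10, 11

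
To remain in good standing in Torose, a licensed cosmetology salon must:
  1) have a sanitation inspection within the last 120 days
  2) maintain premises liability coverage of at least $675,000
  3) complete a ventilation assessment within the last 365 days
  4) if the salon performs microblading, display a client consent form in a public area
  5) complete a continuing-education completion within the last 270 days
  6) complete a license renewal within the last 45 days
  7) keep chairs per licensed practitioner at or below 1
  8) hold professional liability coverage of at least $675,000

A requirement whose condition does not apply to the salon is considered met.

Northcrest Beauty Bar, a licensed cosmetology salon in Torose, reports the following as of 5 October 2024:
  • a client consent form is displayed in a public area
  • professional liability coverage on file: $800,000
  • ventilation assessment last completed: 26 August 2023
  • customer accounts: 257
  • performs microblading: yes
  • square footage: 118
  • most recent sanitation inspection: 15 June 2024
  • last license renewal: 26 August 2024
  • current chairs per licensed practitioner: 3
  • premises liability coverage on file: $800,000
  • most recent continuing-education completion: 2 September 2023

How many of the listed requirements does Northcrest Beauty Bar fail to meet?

3

1. sanitation inspection 112 days ago vs limit 120 → met
2. premises liability coverage $800,000 ≥ $675,000 → met
3. ventilation assessment 406 days ago vs limit 365 → not met
4. condition 'performs microblading' holds; client consent form present → met
5. continuing-education completion 399 days ago vs limit 270 → not met
6. license renewal 40 days ago vs limit 45 → met
7. chairs per licensed practitioner 3 > 1 → not met
8. professional liability coverage $800,000 ≥ $675,000 → met
Not met: 3 of 8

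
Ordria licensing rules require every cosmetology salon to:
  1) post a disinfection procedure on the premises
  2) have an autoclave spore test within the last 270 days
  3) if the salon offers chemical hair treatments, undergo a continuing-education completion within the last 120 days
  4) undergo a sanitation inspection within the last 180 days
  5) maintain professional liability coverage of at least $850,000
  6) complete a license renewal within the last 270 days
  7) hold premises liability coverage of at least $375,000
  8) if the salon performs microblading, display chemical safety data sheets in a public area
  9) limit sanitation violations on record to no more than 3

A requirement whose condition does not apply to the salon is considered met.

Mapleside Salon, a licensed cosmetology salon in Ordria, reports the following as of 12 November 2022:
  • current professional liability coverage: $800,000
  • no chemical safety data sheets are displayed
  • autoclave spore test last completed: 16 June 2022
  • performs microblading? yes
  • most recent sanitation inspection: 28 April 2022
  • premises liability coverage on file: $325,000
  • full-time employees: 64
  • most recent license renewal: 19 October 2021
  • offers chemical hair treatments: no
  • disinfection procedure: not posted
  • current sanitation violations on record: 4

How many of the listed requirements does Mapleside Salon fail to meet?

7

1. disinfection procedure absent → not met
2. autoclave spore test 149 days ago vs limit 270 → met
3. condition 'offers chemical hair treatments' does not hold → requirement n/a → met
4. sanitation inspection 198 days ago vs limit 180 → not met
5. professional liability coverage $800,000 < $850,000 → not met
6. license renewal 389 days ago vs limit 270 → not met
7. premises liability coverage $325,000 < $375,000 → not met
8. condition 'performs microblading' holds; chemical safety data sheets absent → not met
9. sanitation violations on record 4 > 3 → not met
Not met: 7 of 9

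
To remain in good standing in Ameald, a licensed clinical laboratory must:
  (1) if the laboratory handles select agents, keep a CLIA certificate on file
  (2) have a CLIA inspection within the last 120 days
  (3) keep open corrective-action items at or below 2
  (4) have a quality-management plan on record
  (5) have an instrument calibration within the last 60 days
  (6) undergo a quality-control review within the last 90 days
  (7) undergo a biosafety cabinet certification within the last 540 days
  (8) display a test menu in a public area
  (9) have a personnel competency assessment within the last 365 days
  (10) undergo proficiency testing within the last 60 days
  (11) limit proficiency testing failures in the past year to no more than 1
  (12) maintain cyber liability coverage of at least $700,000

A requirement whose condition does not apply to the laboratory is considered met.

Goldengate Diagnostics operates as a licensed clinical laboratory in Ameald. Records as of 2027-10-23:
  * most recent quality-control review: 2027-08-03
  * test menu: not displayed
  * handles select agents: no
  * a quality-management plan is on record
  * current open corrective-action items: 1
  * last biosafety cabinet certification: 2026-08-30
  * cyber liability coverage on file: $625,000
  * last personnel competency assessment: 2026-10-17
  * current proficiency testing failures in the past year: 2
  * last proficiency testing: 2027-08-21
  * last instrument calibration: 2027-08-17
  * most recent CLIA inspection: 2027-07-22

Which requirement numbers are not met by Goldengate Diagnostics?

1. condition 'handles select agents' does not hold → requirement n/a → met
2. CLIA inspection 93 days ago vs limit 120 → met
3. open corrective-action items 1 ≤ 2 → met
4. quality-management plan present → met
5. instrument calibration 67 days ago vs limit 60 → not met
6. quality-control review 81 days ago vs limit 90 → met
7. biosafety cabinet certification 419 days ago vs limit 540 → met
8. test menu absent → not met
9. personnel competency assessment 371 days ago vs limit 365 → not met
10. proficiency testing 63 days ago vs limit 60 → not met
11. proficiency testing failures in the past year 2 > 1 → not met
12. cyber liability coverage $625,000 < $700,000 → not met
Not met: 5, 8, 9, 10, 11, 12

5, 8, 9, 10, 11, 12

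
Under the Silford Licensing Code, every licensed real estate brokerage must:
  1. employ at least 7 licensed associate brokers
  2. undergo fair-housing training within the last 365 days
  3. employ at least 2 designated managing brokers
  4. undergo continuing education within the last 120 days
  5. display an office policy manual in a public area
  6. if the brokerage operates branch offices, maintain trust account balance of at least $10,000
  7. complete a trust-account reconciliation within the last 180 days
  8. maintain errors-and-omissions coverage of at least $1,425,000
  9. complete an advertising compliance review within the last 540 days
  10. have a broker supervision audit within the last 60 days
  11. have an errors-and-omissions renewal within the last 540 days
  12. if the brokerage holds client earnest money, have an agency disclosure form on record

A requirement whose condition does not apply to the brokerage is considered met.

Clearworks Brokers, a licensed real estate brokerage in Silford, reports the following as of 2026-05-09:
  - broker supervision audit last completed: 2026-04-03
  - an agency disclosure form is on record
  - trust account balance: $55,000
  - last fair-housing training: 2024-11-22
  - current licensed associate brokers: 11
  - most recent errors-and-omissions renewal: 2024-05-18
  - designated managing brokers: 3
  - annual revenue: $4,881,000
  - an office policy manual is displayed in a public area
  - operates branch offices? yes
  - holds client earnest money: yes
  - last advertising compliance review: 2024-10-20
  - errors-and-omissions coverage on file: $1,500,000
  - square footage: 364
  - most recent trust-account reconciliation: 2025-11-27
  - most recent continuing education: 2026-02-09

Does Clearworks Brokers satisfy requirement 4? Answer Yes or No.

Yes

4. continuing education 89 days ago vs limit 120 → met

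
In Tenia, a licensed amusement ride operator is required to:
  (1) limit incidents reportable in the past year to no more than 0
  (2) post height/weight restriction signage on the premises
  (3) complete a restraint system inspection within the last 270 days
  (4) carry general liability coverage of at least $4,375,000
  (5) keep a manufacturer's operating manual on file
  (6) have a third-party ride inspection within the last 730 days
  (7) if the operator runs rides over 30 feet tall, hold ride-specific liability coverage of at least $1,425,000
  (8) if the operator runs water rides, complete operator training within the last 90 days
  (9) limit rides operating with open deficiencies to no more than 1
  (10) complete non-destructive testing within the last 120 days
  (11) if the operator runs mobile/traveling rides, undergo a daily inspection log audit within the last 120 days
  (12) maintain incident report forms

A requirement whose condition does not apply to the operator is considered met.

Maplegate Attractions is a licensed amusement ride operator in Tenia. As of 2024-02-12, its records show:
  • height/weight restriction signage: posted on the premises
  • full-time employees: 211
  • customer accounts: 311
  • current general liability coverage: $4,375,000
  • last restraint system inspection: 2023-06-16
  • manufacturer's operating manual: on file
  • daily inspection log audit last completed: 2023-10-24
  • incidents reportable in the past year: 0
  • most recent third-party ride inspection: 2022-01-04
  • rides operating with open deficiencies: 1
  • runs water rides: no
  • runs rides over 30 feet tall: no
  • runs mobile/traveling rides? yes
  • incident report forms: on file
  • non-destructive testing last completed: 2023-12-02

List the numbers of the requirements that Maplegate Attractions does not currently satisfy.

1. incidents reportable in the past year 0 ≤ 0 → met
2. height/weight restriction signage present → met
3. restraint system inspection 241 days ago vs limit 270 → met
4. general liability coverage $4,375,000 ≥ $4,375,000 → met
5. manufacturer's operating manual present → met
6. third-party ride inspection 769 days ago vs limit 730 → not met
7. condition 'runs rides over 30 feet tall' does not hold → requirement n/a → met
8. condition 'runs water rides' does not hold → requirement n/a → met
9. rides operating with open deficiencies 1 ≤ 1 → met
10. non-destructive testing 72 days ago vs limit 120 → met
11. condition 'runs mobile/traveling rides' holds; daily inspection log audit 111 days ago vs limit 120 → met
12. incident report forms present → met
Not met: 6

6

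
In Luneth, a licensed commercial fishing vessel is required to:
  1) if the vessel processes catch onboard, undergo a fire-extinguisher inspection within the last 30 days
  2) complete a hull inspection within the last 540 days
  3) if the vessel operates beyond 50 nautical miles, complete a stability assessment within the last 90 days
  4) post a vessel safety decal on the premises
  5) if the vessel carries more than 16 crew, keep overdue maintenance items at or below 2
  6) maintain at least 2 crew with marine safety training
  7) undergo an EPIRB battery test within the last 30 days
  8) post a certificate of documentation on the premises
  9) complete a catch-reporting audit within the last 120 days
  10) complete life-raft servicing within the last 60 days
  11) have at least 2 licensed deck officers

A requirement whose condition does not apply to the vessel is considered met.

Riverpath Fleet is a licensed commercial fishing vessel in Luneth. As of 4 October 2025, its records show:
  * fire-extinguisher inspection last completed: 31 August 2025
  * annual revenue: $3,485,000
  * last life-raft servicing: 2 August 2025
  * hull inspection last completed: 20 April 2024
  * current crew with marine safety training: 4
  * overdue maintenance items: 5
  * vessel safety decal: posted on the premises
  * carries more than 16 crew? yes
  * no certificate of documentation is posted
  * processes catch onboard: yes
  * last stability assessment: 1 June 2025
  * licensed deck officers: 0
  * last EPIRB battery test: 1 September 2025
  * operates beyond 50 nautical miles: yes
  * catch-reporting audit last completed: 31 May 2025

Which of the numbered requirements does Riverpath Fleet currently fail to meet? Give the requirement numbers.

1. condition 'processes catch onboard' holds; fire-extinguisher inspection 34 days ago vs limit 30 → not met
2. hull inspection 532 days ago vs limit 540 → met
3. condition 'operates beyond 50 nautical miles' holds; stability assessment 125 days ago vs limit 90 → not met
4. vessel safety decal present → met
5. condition 'carries more than 16 crew' holds; overdue maintenance items 5 > 2 → not met
6. crew with marine safety training 4 ≥ 2 → met
7. EPIRB battery test 33 days ago vs limit 30 → not met
8. certificate of documentation absent → not met
9. catch-reporting audit 126 days ago vs limit 120 → not met
10. life-raft servicing 63 days ago vs limit 60 → not met
11. licensed deck officers 0 < 2 → not met
Not met: 1, 3, 5, 7, 8, 9, 10, 11

1, 3, 5, 7, 8, 9, 10, 11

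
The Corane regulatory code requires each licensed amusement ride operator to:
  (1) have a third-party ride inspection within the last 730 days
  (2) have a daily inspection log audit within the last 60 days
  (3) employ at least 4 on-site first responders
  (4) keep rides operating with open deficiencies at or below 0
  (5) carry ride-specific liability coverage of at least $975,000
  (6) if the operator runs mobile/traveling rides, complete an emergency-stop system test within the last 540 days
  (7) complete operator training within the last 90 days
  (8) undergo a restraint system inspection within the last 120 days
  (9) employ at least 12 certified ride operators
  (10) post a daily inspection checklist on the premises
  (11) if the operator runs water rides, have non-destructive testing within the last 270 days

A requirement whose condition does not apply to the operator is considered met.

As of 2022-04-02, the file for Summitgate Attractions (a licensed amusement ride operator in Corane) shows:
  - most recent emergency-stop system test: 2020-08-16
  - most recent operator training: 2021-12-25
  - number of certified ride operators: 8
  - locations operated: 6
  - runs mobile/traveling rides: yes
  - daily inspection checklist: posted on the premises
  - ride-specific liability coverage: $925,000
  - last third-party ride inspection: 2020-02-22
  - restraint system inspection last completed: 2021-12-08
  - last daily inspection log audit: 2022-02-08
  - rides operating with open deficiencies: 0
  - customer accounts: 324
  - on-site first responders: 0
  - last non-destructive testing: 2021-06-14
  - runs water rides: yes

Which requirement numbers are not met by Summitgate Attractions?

1, 3, 5, 6, 7, 9, 11

1. third-party ride inspection 770 days ago vs limit 730 → not met
2. daily inspection log audit 53 days ago vs limit 60 → met
3. on-site first responders 0 < 4 → not met
4. rides operating with open deficiencies 0 ≤ 0 → met
5. ride-specific liability coverage $925,000 < $975,000 → not met
6. condition 'runs mobile/traveling rides' holds; emergency-stop system test 594 days ago vs limit 540 → not met
7. operator training 98 days ago vs limit 90 → not met
8. restraint system inspection 115 days ago vs limit 120 → met
9. certified ride operators 8 < 12 → not met
10. daily inspection checklist present → met
11. condition 'runs water rides' holds; non-destructive testing 292 days ago vs limit 270 → not met
Not met: 1, 3, 5, 6, 7, 9, 11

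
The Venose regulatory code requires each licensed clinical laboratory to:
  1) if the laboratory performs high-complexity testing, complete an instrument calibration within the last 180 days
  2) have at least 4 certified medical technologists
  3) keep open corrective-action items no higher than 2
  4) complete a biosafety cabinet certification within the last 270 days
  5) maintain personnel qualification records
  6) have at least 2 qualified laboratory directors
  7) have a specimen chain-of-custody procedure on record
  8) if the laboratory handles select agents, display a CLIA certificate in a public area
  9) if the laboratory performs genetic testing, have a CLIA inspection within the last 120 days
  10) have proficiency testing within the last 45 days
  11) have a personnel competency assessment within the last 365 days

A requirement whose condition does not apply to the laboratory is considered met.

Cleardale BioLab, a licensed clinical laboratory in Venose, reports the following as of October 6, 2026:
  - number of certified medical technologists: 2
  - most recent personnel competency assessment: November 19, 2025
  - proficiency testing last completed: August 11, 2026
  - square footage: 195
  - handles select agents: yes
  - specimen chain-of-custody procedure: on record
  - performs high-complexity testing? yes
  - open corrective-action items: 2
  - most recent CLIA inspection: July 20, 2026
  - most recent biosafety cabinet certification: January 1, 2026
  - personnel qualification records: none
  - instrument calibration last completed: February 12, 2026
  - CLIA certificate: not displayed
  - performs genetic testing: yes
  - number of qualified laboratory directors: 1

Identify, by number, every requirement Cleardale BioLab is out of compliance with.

1, 2, 4, 5, 6, 8, 10

1. condition 'performs high-complexity testing' holds; instrument calibration 236 days ago vs limit 180 → not met
2. certified medical technologists 2 < 4 → not met
3. open corrective-action items 2 ≤ 2 → met
4. biosafety cabinet certification 278 days ago vs limit 270 → not met
5. personnel qualification records absent → not met
6. qualified laboratory directors 1 < 2 → not met
7. specimen chain-of-custody procedure present → met
8. condition 'handles select agents' holds; CLIA certificate absent → not met
9. condition 'performs genetic testing' holds; CLIA inspection 78 days ago vs limit 120 → met
10. proficiency testing 56 days ago vs limit 45 → not met
11. personnel competency assessment 321 days ago vs limit 365 → met
Not met: 1, 2, 4, 5, 6, 8, 10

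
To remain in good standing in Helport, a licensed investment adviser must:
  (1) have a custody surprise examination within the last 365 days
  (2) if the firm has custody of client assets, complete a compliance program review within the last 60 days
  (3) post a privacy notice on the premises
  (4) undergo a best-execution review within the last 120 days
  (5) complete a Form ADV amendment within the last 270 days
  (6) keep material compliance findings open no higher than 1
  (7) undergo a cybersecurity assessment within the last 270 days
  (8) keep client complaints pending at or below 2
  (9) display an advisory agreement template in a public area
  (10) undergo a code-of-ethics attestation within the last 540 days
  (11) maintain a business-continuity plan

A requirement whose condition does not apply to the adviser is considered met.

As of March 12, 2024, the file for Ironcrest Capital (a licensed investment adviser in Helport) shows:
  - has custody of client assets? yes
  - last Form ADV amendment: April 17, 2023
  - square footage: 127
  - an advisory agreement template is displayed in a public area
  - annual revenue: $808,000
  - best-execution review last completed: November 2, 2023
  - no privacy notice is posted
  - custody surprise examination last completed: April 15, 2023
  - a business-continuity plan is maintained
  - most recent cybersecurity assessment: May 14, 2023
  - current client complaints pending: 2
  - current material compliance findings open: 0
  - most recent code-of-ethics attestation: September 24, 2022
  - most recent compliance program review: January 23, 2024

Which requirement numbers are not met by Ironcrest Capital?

3, 4, 5, 7

1. custody surprise examination 332 days ago vs limit 365 → met
2. condition 'has custody of client assets' holds; compliance program review 49 days ago vs limit 60 → met
3. privacy notice absent → not met
4. best-execution review 131 days ago vs limit 120 → not met
5. Form ADV amendment 330 days ago vs limit 270 → not met
6. material compliance findings open 0 ≤ 1 → met
7. cybersecurity assessment 303 days ago vs limit 270 → not met
8. client complaints pending 2 ≤ 2 → met
9. advisory agreement template present → met
10. code-of-ethics attestation 535 days ago vs limit 540 → met
11. business-continuity plan present → met
Not met: 3, 4, 5, 7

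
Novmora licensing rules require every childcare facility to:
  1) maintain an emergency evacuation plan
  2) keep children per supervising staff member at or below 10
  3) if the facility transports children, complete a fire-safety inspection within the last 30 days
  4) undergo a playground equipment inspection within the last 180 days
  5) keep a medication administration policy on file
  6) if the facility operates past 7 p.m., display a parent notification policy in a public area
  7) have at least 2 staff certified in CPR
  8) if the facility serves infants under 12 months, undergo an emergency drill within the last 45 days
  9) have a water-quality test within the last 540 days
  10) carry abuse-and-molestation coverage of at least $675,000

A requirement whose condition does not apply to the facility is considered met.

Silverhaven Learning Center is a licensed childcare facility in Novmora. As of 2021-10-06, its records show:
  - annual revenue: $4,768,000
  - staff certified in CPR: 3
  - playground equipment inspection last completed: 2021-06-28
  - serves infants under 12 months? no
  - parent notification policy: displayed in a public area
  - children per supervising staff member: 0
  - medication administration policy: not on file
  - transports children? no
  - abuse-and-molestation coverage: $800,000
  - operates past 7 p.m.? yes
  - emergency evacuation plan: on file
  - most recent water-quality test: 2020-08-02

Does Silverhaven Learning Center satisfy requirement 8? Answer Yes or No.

8. condition 'serves infants under 12 months' does not hold → requirement n/a → met

Yes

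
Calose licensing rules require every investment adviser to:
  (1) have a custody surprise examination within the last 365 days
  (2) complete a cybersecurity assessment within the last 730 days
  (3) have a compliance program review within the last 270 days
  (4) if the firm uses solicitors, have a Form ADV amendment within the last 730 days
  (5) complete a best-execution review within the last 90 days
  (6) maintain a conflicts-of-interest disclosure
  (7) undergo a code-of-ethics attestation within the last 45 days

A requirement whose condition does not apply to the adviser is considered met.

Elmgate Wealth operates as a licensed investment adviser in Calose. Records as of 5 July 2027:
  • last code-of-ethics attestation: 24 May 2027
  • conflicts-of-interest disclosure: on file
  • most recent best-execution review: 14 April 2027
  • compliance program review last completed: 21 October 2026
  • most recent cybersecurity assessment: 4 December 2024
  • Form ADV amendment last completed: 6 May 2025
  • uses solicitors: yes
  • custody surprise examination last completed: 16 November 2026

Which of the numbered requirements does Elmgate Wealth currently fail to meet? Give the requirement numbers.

2, 4

1. custody surprise examination 231 days ago vs limit 365 → met
2. cybersecurity assessment 943 days ago vs limit 730 → not met
3. compliance program review 257 days ago vs limit 270 → met
4. condition 'uses solicitors' holds; Form ADV amendment 790 days ago vs limit 730 → not met
5. best-execution review 82 days ago vs limit 90 → met
6. conflicts-of-interest disclosure present → met
7. code-of-ethics attestation 42 days ago vs limit 45 → met
Not met: 2, 4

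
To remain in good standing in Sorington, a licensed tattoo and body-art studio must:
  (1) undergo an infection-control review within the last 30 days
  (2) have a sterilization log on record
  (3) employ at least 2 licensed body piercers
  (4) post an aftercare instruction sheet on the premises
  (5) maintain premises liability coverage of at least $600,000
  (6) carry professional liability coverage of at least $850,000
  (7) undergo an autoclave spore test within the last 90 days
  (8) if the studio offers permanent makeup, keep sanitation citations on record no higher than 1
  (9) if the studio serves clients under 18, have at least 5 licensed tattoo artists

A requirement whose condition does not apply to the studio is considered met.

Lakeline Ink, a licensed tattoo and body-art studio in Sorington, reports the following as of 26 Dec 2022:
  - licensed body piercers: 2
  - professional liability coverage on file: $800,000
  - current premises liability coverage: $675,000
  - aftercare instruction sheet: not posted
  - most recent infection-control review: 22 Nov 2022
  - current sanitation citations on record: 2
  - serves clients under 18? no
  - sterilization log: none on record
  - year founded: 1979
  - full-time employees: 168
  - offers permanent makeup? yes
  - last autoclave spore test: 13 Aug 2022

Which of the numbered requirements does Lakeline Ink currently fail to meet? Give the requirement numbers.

1, 2, 4, 6, 7, 8

1. infection-control review 34 days ago vs limit 30 → not met
2. sterilization log absent → not met
3. licensed body piercers 2 ≥ 2 → met
4. aftercare instruction sheet absent → not met
5. premises liability coverage $675,000 ≥ $600,000 → met
6. professional liability coverage $800,000 < $850,000 → not met
7. autoclave spore test 135 days ago vs limit 90 → not met
8. condition 'offers permanent makeup' holds; sanitation citations on record 2 > 1 → not met
9. condition 'serves clients under 18' does not hold → requirement n/a → met
Not met: 1, 2, 4, 6, 7, 8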